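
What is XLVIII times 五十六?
Convert XLVIII (Roman numeral) → 40 + 5 + 1 + 1 + 1 = 48 (decimal)
Convert 五十六 (Chinese numeral) → 5×10 + 6 = 56 (decimal)
Compute 48 × 56 = 2688
2688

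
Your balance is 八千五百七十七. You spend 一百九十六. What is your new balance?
Convert 八千五百七十七 (Chinese numeral) → 8×1000 + 5×100 + 7×10 + 7 = 8577 (decimal)
Convert 一百九十六 (Chinese numeral) → 1×100 + 9×10 + 6 = 196 (decimal)
Compute 8577 - 196 = 8381
8381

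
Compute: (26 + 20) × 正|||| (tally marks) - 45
Convert 正|||| (tally marks) → 5 + 4 = 9 (decimal)
Expression in decimal: (26 + 20) × 9 - 45
Parentheses first: 26 + 20 = 46
Multiply: 46 × 9 = 414
Subtract: 414 - 45 = 369
369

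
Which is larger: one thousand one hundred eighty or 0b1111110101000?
Convert one thousand one hundred eighty (English words) → 1×1000 + 1×100 + 80 = 1180 (decimal)
Convert 0b1111110101000 (binary) → 4096 + 2048 + 1024 + 512 + 256 + 128 + 32 + 8 = 8104 (decimal)
Compare 1180 vs 8104: larger = 8104
8104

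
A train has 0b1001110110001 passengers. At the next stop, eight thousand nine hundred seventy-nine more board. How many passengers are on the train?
Convert 0b1001110110001 (binary) → 4096 + 512 + 256 + 128 + 32 + 16 + 1 = 5041 (decimal)
Convert eight thousand nine hundred seventy-nine (English words) → 8×1000 + 9×100 + 79 = 8979 (decimal)
Compute 5041 + 8979 = 14020
14020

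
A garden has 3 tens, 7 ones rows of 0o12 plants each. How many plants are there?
Convert 0o12 (octal) → 1×8 + 2 = 10 (decimal)
Convert 3 tens, 7 ones (place-value notation) → 3×10 + 7 = 37 (decimal)
Compute 10 × 37 = 370
370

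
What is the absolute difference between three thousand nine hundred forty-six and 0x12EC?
Convert three thousand nine hundred forty-six (English words) → 3×1000 + 9×100 + 46 = 3946 (decimal)
Convert 0x12EC (hexadecimal) → 1×4096 + 2×256 + 14×16 + 12 = 4844 (decimal)
Compute |3946 - 4844| = 898
898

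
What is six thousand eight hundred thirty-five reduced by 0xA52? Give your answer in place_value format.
Convert six thousand eight hundred thirty-five (English words) → 6×1000 + 8×100 + 35 = 6835 (decimal)
Convert 0xA52 (hexadecimal) → 10×256 + 5×16 + 2 = 2642 (decimal)
Compute 6835 - 2642 = 4193
Convert 4193 (decimal) → 4193 = 4×1000 + 1×100 + 9×10 + 3 → 4 thousands, 1 hundred, 9 tens, 3 ones (place-value notation)
4 thousands, 1 hundred, 9 tens, 3 ones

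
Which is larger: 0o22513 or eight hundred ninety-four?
Convert 0o22513 (octal) → 2×4096 + 2×512 + 5×64 + 1×8 + 3 = 9547 (decimal)
Convert eight hundred ninety-four (English words) → 8×100 + 94 = 894 (decimal)
Compare 9547 vs 894: larger = 9547
9547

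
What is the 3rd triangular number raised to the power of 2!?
Convert the 3rd triangular number (triangular index) → 3×4/2 = 6 (decimal)
Convert 2! (factorial) → 2 (decimal)
Compute 6 ^ 2 = 36
36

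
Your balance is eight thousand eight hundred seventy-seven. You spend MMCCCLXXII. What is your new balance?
Convert eight thousand eight hundred seventy-seven (English words) → 8×1000 + 8×100 + 77 = 8877 (decimal)
Convert MMCCCLXXII (Roman numeral) → 1000 + 1000 + 100 + 100 + 100 + 50 + 10 + 10 + 1 + 1 = 2372 (decimal)
Compute 8877 - 2372 = 6505
6505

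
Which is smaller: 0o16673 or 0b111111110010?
Convert 0o16673 (octal) → 1×4096 + 6×512 + 6×64 + 7×8 + 3 = 7611 (decimal)
Convert 0b111111110010 (binary) → 2048 + 1024 + 512 + 256 + 128 + 64 + 32 + 16 + 2 = 4082 (decimal)
Compare 7611 vs 4082: smaller = 4082
4082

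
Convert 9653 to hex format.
Convert 9653 (decimal) → 9653 = 2×4096 + 5×256 + 11×16 + 5 → 0x25B5 (hexadecimal)
0x25B5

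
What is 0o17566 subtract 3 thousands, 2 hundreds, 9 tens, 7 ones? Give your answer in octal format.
Convert 0o17566 (octal) → 1×4096 + 7×512 + 5×64 + 6×8 + 6 = 8054 (decimal)
Convert 3 thousands, 2 hundreds, 9 tens, 7 ones (place-value notation) → 3×1000 + 2×100 + 9×10 + 7 = 3297 (decimal)
Compute 8054 - 3297 = 4757
Convert 4757 (decimal) → 4757 = 1×4096 + 1×512 + 2×64 + 2×8 + 5 → 0o11225 (octal)
0o11225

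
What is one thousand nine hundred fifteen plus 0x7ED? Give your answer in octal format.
Convert one thousand nine hundred fifteen (English words) → 1×1000 + 9×100 + 15 = 1915 (decimal)
Convert 0x7ED (hexadecimal) → 7×256 + 14×16 + 13 = 2029 (decimal)
Compute 1915 + 2029 = 3944
Convert 3944 (decimal) → 3944 = 7×512 + 5×64 + 5×8 → 0o7550 (octal)
0o7550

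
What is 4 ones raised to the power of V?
Convert 4 ones (place-value notation) → 4 (decimal)
Convert V (Roman numeral) → 5 (decimal)
Compute 4 ^ 5 = 1024
1024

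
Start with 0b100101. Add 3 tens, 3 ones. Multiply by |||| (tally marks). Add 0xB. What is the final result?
Convert 0b100101 (binary) → 32 + 4 + 1 = 37 (decimal)
Start: 37
Convert 3 tens, 3 ones (place-value notation) → 3×10 + 3 = 33 (decimal)
37 + 33 = 70
Convert |||| (tally marks) → 4 (decimal)
70 × 4 = 280
Convert 0xB (hexadecimal) → 11 (decimal)
280 + 11 = 291
291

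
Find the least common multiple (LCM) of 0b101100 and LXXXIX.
Convert 0b101100 (binary) → 32 + 8 + 4 = 44 (decimal)
Convert LXXXIX (Roman numeral) → 50 + 10 + 10 + 10 + 9 = 89 (decimal)
Compute lcm(44, 89) = 3916
3916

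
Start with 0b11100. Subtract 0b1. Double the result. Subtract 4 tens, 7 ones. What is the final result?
Convert 0b11100 (binary) → 16 + 8 + 4 = 28 (decimal)
Start: 28
Convert 0b1 (binary) → 1 (decimal)
28 - 1 = 27
27 × 2 = 54
Convert 4 tens, 7 ones (place-value notation) → 4×10 + 7 = 47 (decimal)
54 - 47 = 7
7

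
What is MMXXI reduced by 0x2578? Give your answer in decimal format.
Convert MMXXI (Roman numeral) → 1000 + 1000 + 10 + 10 + 1 = 2021 (decimal)
Convert 0x2578 (hexadecimal) → 2×4096 + 5×256 + 7×16 + 8 = 9592 (decimal)
Compute 2021 - 9592 = -7571
-7571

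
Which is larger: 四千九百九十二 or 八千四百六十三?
Convert 四千九百九十二 (Chinese numeral) → 4×1000 + 9×100 + 9×10 + 2 = 4992 (decimal)
Convert 八千四百六十三 (Chinese numeral) → 8×1000 + 4×100 + 6×10 + 3 = 8463 (decimal)
Compare 4992 vs 8463: larger = 8463
8463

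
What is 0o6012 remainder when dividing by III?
Convert 0o6012 (octal) → 6×512 + 1×8 + 2 = 3082 (decimal)
Convert III (Roman numeral) → 1 + 1 + 1 = 3 (decimal)
Compute 3082 mod 3 = 1
1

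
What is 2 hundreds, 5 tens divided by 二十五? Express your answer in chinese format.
Convert 2 hundreds, 5 tens (place-value notation) → 2×100 + 5×10 = 250 (decimal)
Convert 二十五 (Chinese numeral) → 2×10 + 5 = 25 (decimal)
Compute 250 ÷ 25 = 10
Convert 10 (decimal) → 10 = 1×10 → 十 (Chinese numeral)
十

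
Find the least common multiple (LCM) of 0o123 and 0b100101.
Convert 0o123 (octal) → 1×64 + 2×8 + 3 = 83 (decimal)
Convert 0b100101 (binary) → 32 + 4 + 1 = 37 (decimal)
Compute lcm(83, 37) = 3071
3071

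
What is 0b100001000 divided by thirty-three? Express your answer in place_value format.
Convert 0b100001000 (binary) → 256 + 8 = 264 (decimal)
Convert thirty-three (English words) → 33 (decimal)
Compute 264 ÷ 33 = 8
Convert 8 (decimal) → 8 ones (place-value notation)
8 ones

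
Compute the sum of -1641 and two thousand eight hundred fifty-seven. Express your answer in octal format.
Convert two thousand eight hundred fifty-seven (English words) → 2×1000 + 8×100 + 57 = 2857 (decimal)
Compute -1641 + 2857 = 1216
Convert 1216 (decimal) → 1216 = 2×512 + 3×64 → 0o2300 (octal)
0o2300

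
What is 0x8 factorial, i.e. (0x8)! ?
Convert 0x8 (hexadecimal) → 8 (decimal)
Compute 8! = 40320
40320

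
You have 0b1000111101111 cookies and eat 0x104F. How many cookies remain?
Convert 0b1000111101111 (binary) → 4096 + 256 + 128 + 64 + 32 + 8 + 4 + 2 + 1 = 4591 (decimal)
Convert 0x104F (hexadecimal) → 1×4096 + 4×16 + 15 = 4175 (decimal)
Compute 4591 - 4175 = 416
416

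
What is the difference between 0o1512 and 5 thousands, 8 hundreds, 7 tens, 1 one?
Convert 0o1512 (octal) → 1×512 + 5×64 + 1×8 + 2 = 842 (decimal)
Convert 5 thousands, 8 hundreds, 7 tens, 1 one (place-value notation) → 5×1000 + 8×100 + 7×10 + 1 = 5871 (decimal)
Difference: |842 - 5871| = 5029
5029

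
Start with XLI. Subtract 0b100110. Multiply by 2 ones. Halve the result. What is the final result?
Convert XLI (Roman numeral) → 40 + 1 = 41 (decimal)
Start: 41
Convert 0b100110 (binary) → 32 + 4 + 2 = 38 (decimal)
41 - 38 = 3
Convert 2 ones (place-value notation) → 2 (decimal)
3 × 2 = 6
6 ÷ 2 = 3
3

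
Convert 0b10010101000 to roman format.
Convert 0b10010101000 (binary) → 1024 + 128 + 32 + 8 = 1192 (decimal)
Convert 1192 (decimal) → 1192 = 1000 + 100 + 90 + 1 + 1 → MCXCII (Roman numeral)
MCXCII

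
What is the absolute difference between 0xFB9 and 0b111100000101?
Convert 0xFB9 (hexadecimal) → 15×256 + 11×16 + 9 = 4025 (decimal)
Convert 0b111100000101 (binary) → 2048 + 1024 + 512 + 256 + 4 + 1 = 3845 (decimal)
Compute |4025 - 3845| = 180
180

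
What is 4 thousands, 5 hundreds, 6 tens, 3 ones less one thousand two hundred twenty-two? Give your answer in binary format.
Convert 4 thousands, 5 hundreds, 6 tens, 3 ones (place-value notation) → 4×1000 + 5×100 + 6×10 + 3 = 4563 (decimal)
Convert one thousand two hundred twenty-two (English words) → 1×1000 + 2×100 + 22 = 1222 (decimal)
Compute 4563 - 1222 = 3341
Convert 3341 (decimal) → 3341 = 2048 + 1024 + 256 + 8 + 4 + 1 → 0b110100001101 (binary)
0b110100001101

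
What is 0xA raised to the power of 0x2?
Convert 0xA (hexadecimal) → 10 (decimal)
Convert 0x2 (hexadecimal) → 2 (decimal)
Compute 10 ^ 2 = 100
100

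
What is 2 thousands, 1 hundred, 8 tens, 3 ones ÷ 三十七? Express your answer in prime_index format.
Convert 2 thousands, 1 hundred, 8 tens, 3 ones (place-value notation) → 2×1000 + 1×100 + 8×10 + 3 = 2183 (decimal)
Convert 三十七 (Chinese numeral) → 3×10 + 7 = 37 (decimal)
Compute 2183 ÷ 37 = 59
Convert 59 (decimal) → the 17th prime (prime index)
the 17th prime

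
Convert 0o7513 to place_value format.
Convert 0o7513 (octal) → 7×512 + 5×64 + 1×8 + 3 = 3915 (decimal)
Convert 3915 (decimal) → 3915 = 3×1000 + 9×100 + 1×10 + 5 → 3 thousands, 9 hundreds, 1 ten, 5 ones (place-value notation)
3 thousands, 9 hundreds, 1 ten, 5 ones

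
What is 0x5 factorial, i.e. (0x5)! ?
Convert 0x5 (hexadecimal) → 5 (decimal)
Compute 5! = 120
120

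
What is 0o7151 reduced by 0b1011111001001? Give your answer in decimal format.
Convert 0o7151 (octal) → 7×512 + 1×64 + 5×8 + 1 = 3689 (decimal)
Convert 0b1011111001001 (binary) → 4096 + 1024 + 512 + 256 + 128 + 64 + 8 + 1 = 6089 (decimal)
Compute 3689 - 6089 = -2400
-2400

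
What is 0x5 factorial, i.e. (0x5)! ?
Convert 0x5 (hexadecimal) → 5 (decimal)
Compute 5! = 120
120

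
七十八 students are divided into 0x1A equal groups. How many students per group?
Convert 七十八 (Chinese numeral) → 7×10 + 8 = 78 (decimal)
Convert 0x1A (hexadecimal) → 1×16 + 10 = 26 (decimal)
Compute 78 ÷ 26 = 3
3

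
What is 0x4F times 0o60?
Convert 0x4F (hexadecimal) → 4×16 + 15 = 79 (decimal)
Convert 0o60 (octal) → 6×8 = 48 (decimal)
Compute 79 × 48 = 3792
3792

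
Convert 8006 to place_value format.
Convert 8006 (decimal) → 8006 = 8×1000 + 6 → 8 thousands, 6 ones (place-value notation)
8 thousands, 6 ones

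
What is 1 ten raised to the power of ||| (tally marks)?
Convert 1 ten (place-value notation) → 1×10 = 10 (decimal)
Convert ||| (tally marks) → 3 (decimal)
Compute 10 ^ 3 = 1000
1000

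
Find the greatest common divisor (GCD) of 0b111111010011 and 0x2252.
Convert 0b111111010011 (binary) → 2048 + 1024 + 512 + 256 + 128 + 64 + 16 + 2 + 1 = 4051 (decimal)
Convert 0x2252 (hexadecimal) → 2×4096 + 2×256 + 5×16 + 2 = 8786 (decimal)
Compute gcd(4051, 8786) = 1
1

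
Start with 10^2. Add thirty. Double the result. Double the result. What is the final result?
Convert 10^2 (power) → 100 (decimal)
Start: 100
Convert thirty (English words) → 30 (decimal)
100 + 30 = 130
130 × 2 = 260
260 × 2 = 520
520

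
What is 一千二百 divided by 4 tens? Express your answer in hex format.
Convert 一千二百 (Chinese numeral) → 1×1000 + 2×100 = 1200 (decimal)
Convert 4 tens (place-value notation) → 4×10 = 40 (decimal)
Compute 1200 ÷ 40 = 30
Convert 30 (decimal) → 30 = 1×16 + 14 → 0x1E (hexadecimal)
0x1E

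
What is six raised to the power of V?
Convert six (English words) → 6 (decimal)
Convert V (Roman numeral) → 5 (decimal)
Compute 6 ^ 5 = 7776
7776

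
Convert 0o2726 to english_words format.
Convert 0o2726 (octal) → 2×512 + 7×64 + 2×8 + 6 = 1494 (decimal)
Convert 1494 (decimal) → 1494 = 1×1000 + 4×100 + 94 → one thousand four hundred ninety-four (English words)
one thousand four hundred ninety-four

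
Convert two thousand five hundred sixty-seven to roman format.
Convert two thousand five hundred sixty-seven (English words) → 2×1000 + 5×100 + 67 = 2567 (decimal)
Convert 2567 (decimal) → 2567 = 1000 + 1000 + 500 + 50 + 10 + 5 + 1 + 1 → MMDLXVII (Roman numeral)
MMDLXVII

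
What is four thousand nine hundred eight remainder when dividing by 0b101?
Convert four thousand nine hundred eight (English words) → 4×1000 + 9×100 + 8 = 4908 (decimal)
Convert 0b101 (binary) → 4 + 1 = 5 (decimal)
Compute 4908 mod 5 = 3
3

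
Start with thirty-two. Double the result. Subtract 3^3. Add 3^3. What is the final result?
Convert thirty-two (English words) → 32 (decimal)
Start: 32
32 × 2 = 64
Convert 3^3 (power) → 27 (decimal)
64 - 27 = 37
Convert 3^3 (power) → 27 (decimal)
37 + 27 = 64
64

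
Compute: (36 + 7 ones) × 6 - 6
Convert 7 ones (place-value notation) → 7 (decimal)
Expression in decimal: (36 + 7) × 6 - 6
Parentheses first: 36 + 7 = 43
Multiply: 43 × 6 = 258
Subtract: 258 - 6 = 252
252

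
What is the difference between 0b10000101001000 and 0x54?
Convert 0b10000101001000 (binary) → 8192 + 256 + 64 + 8 = 8520 (decimal)
Convert 0x54 (hexadecimal) → 5×16 + 4 = 84 (decimal)
Difference: |8520 - 84| = 8436
8436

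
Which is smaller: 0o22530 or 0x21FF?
Convert 0o22530 (octal) → 2×4096 + 2×512 + 5×64 + 3×8 = 9560 (decimal)
Convert 0x21FF (hexadecimal) → 2×4096 + 1×256 + 15×16 + 15 = 8703 (decimal)
Compare 9560 vs 8703: smaller = 8703
8703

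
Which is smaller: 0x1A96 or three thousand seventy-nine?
Convert 0x1A96 (hexadecimal) → 1×4096 + 10×256 + 9×16 + 6 = 6806 (decimal)
Convert three thousand seventy-nine (English words) → 3×1000 + 79 = 3079 (decimal)
Compare 6806 vs 3079: smaller = 3079
3079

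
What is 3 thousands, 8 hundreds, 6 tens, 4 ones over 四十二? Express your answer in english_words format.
Convert 3 thousands, 8 hundreds, 6 tens, 4 ones (place-value notation) → 3×1000 + 8×100 + 6×10 + 4 = 3864 (decimal)
Convert 四十二 (Chinese numeral) → 4×10 + 2 = 42 (decimal)
Compute 3864 ÷ 42 = 92
Convert 92 (decimal) → ninety-two (English words)
ninety-two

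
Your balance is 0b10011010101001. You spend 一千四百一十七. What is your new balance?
Convert 0b10011010101001 (binary) → 8192 + 1024 + 512 + 128 + 32 + 8 + 1 = 9897 (decimal)
Convert 一千四百一十七 (Chinese numeral) → 1×1000 + 4×100 + 1×10 + 7 = 1417 (decimal)
Compute 9897 - 1417 = 8480
8480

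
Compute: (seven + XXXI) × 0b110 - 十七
Convert seven (English words) → 7 (decimal)
Convert XXXI (Roman numeral) → 10 + 10 + 10 + 1 = 31 (decimal)
Convert 0b110 (binary) → 4 + 2 = 6 (decimal)
Convert 十七 (Chinese numeral) → 1×10 + 7 = 17 (decimal)
Expression in decimal: (7 + 31) × 6 - 17
Parentheses first: 7 + 31 = 38
Multiply: 38 × 6 = 228
Subtract: 228 - 17 = 211
211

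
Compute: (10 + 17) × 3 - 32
Parentheses first: 10 + 17 = 27
Multiply: 27 × 3 = 81
Subtract: 81 - 32 = 49
49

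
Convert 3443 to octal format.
Convert 3443 (decimal) → 3443 = 6×512 + 5×64 + 6×8 + 3 → 0o6563 (octal)
0o6563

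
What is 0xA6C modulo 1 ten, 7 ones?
Convert 0xA6C (hexadecimal) → 10×256 + 6×16 + 12 = 2668 (decimal)
Convert 1 ten, 7 ones (place-value notation) → 1×10 + 7 = 17 (decimal)
Compute 2668 mod 17 = 16
16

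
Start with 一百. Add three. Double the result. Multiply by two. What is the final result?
Convert 一百 (Chinese numeral) → 1×100 = 100 (decimal)
Start: 100
Convert three (English words) → 3 (decimal)
100 + 3 = 103
103 × 2 = 206
Convert two (English words) → 2 (decimal)
206 × 2 = 412
412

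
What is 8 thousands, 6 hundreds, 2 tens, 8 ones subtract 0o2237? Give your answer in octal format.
Convert 8 thousands, 6 hundreds, 2 tens, 8 ones (place-value notation) → 8×1000 + 6×100 + 2×10 + 8 = 8628 (decimal)
Convert 0o2237 (octal) → 2×512 + 2×64 + 3×8 + 7 = 1183 (decimal)
Compute 8628 - 1183 = 7445
Convert 7445 (decimal) → 7445 = 1×4096 + 6×512 + 4×64 + 2×8 + 5 → 0o16425 (octal)
0o16425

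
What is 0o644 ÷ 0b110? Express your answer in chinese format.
Convert 0o644 (octal) → 6×64 + 4×8 + 4 = 420 (decimal)
Convert 0b110 (binary) → 4 + 2 = 6 (decimal)
Compute 420 ÷ 6 = 70
Convert 70 (decimal) → 70 = 7×10 → 七十 (Chinese numeral)
七十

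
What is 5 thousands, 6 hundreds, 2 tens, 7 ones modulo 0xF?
Convert 5 thousands, 6 hundreds, 2 tens, 7 ones (place-value notation) → 5×1000 + 6×100 + 2×10 + 7 = 5627 (decimal)
Convert 0xF (hexadecimal) → 15 (decimal)
Compute 5627 mod 15 = 2
2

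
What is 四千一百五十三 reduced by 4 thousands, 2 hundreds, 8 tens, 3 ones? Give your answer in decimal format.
Convert 四千一百五十三 (Chinese numeral) → 4×1000 + 1×100 + 5×10 + 3 = 4153 (decimal)
Convert 4 thousands, 2 hundreds, 8 tens, 3 ones (place-value notation) → 4×1000 + 2×100 + 8×10 + 3 = 4283 (decimal)
Compute 4153 - 4283 = -130
-130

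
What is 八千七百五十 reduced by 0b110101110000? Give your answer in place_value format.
Convert 八千七百五十 (Chinese numeral) → 8×1000 + 7×100 + 5×10 = 8750 (decimal)
Convert 0b110101110000 (binary) → 2048 + 1024 + 256 + 64 + 32 + 16 = 3440 (decimal)
Compute 8750 - 3440 = 5310
Convert 5310 (decimal) → 5310 = 5×1000 + 3×100 + 1×10 → 5 thousands, 3 hundreds, 1 ten (place-value notation)
5 thousands, 3 hundreds, 1 ten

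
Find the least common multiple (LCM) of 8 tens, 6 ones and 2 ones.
Convert 8 tens, 6 ones (place-value notation) → 8×10 + 6 = 86 (decimal)
Convert 2 ones (place-value notation) → 2 (decimal)
Compute lcm(86, 2) = 86
86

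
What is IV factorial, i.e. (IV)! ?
Convert IV (Roman numeral) → 4 (decimal)
Compute 4! = 24
24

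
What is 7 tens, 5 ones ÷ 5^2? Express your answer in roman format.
Convert 7 tens, 5 ones (place-value notation) → 7×10 + 5 = 75 (decimal)
Convert 5^2 (power) → 25 (decimal)
Compute 75 ÷ 25 = 3
Convert 3 (decimal) → 3 = 1 + 1 + 1 → III (Roman numeral)
III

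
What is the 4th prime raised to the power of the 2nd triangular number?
Convert the 4th prime (prime index) → 7 (decimal)
Convert the 2nd triangular number (triangular index) → 2×3/2 = 3 (decimal)
Compute 7 ^ 3 = 343
343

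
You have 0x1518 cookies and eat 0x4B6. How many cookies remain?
Convert 0x1518 (hexadecimal) → 1×4096 + 5×256 + 1×16 + 8 = 5400 (decimal)
Convert 0x4B6 (hexadecimal) → 4×256 + 11×16 + 6 = 1206 (decimal)
Compute 5400 - 1206 = 4194
4194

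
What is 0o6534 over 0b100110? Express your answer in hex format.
Convert 0o6534 (octal) → 6×512 + 5×64 + 3×8 + 4 = 3420 (decimal)
Convert 0b100110 (binary) → 32 + 4 + 2 = 38 (decimal)
Compute 3420 ÷ 38 = 90
Convert 90 (decimal) → 90 = 5×16 + 10 → 0x5A (hexadecimal)
0x5A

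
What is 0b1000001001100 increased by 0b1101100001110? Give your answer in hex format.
Convert 0b1000001001100 (binary) → 4096 + 64 + 8 + 4 = 4172 (decimal)
Convert 0b1101100001110 (binary) → 4096 + 2048 + 512 + 256 + 8 + 4 + 2 = 6926 (decimal)
Compute 4172 + 6926 = 11098
Convert 11098 (decimal) → 11098 = 2×4096 + 11×256 + 5×16 + 10 → 0x2B5A (hexadecimal)
0x2B5A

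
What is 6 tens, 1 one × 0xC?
Convert 6 tens, 1 one (place-value notation) → 6×10 + 1 = 61 (decimal)
Convert 0xC (hexadecimal) → 12 (decimal)
Compute 61 × 12 = 732
732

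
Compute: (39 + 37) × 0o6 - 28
Convert 0o6 (octal) → 6 (decimal)
Expression in decimal: (39 + 37) × 6 - 28
Parentheses first: 39 + 37 = 76
Multiply: 76 × 6 = 456
Subtract: 456 - 28 = 428
428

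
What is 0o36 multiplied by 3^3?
Convert 0o36 (octal) → 3×8 + 6 = 30 (decimal)
Convert 3^3 (power) → 27 (decimal)
Compute 30 × 27 = 810
810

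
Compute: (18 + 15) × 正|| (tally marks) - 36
Convert 正|| (tally marks) → 5 + 2 = 7 (decimal)
Expression in decimal: (18 + 15) × 7 - 36
Parentheses first: 18 + 15 = 33
Multiply: 33 × 7 = 231
Subtract: 231 - 36 = 195
195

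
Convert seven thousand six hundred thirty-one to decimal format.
Convert seven thousand six hundred thirty-one (English words) → 7×1000 + 6×100 + 31 = 7631 (decimal)
7631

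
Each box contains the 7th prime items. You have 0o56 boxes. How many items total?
Convert the 7th prime (prime index) → 17 (decimal)
Convert 0o56 (octal) → 5×8 + 6 = 46 (decimal)
Compute 17 × 46 = 782
782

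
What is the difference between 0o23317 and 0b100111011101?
Convert 0o23317 (octal) → 2×4096 + 3×512 + 3×64 + 1×8 + 7 = 9935 (decimal)
Convert 0b100111011101 (binary) → 2048 + 256 + 128 + 64 + 16 + 8 + 4 + 1 = 2525 (decimal)
Difference: |9935 - 2525| = 7410
7410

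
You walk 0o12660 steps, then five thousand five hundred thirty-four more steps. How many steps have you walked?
Convert 0o12660 (octal) → 1×4096 + 2×512 + 6×64 + 6×8 = 5552 (decimal)
Convert five thousand five hundred thirty-four (English words) → 5×1000 + 5×100 + 34 = 5534 (decimal)
Compute 5552 + 5534 = 11086
11086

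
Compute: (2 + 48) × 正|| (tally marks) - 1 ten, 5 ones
Convert 正|| (tally marks) → 5 + 2 = 7 (decimal)
Convert 1 ten, 5 ones (place-value notation) → 1×10 + 5 = 15 (decimal)
Expression in decimal: (2 + 48) × 7 - 15
Parentheses first: 2 + 48 = 50
Multiply: 50 × 7 = 350
Subtract: 350 - 15 = 335
335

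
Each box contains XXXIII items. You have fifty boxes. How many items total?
Convert XXXIII (Roman numeral) → 10 + 10 + 10 + 1 + 1 + 1 = 33 (decimal)
Convert fifty (English words) → 50 (decimal)
Compute 33 × 50 = 1650
1650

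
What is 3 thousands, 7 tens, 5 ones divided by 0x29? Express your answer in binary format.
Convert 3 thousands, 7 tens, 5 ones (place-value notation) → 3×1000 + 7×10 + 5 = 3075 (decimal)
Convert 0x29 (hexadecimal) → 2×16 + 9 = 41 (decimal)
Compute 3075 ÷ 41 = 75
Convert 75 (decimal) → 75 = 64 + 8 + 2 + 1 → 0b1001011 (binary)
0b1001011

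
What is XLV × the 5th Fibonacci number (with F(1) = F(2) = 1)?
Convert XLV (Roman numeral) → 40 + 5 = 45 (decimal)
Convert the 5th Fibonacci number (with F(1) = F(2) = 1) (Fibonacci index) → 1, 1, 2, 3, 5 → 5 (decimal)
Compute 45 × 5 = 225
225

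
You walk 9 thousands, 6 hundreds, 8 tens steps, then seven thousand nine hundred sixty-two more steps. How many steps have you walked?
Convert 9 thousands, 6 hundreds, 8 tens (place-value notation) → 9×1000 + 6×100 + 8×10 = 9680 (decimal)
Convert seven thousand nine hundred sixty-two (English words) → 7×1000 + 9×100 + 62 = 7962 (decimal)
Compute 9680 + 7962 = 17642
17642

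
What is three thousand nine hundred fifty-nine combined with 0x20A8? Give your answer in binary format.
Convert three thousand nine hundred fifty-nine (English words) → 3×1000 + 9×100 + 59 = 3959 (decimal)
Convert 0x20A8 (hexadecimal) → 2×4096 + 10×16 + 8 = 8360 (decimal)
Compute 3959 + 8360 = 12319
Convert 12319 (decimal) → 12319 = 8192 + 4096 + 16 + 8 + 4 + 2 + 1 → 0b11000000011111 (binary)
0b11000000011111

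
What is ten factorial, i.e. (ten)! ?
Convert ten (English words) → 10 (decimal)
Compute 10! = 3628800
3628800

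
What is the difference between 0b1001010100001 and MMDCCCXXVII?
Convert 0b1001010100001 (binary) → 4096 + 512 + 128 + 32 + 1 = 4769 (decimal)
Convert MMDCCCXXVII (Roman numeral) → 1000 + 1000 + 500 + 100 + 100 + 100 + 10 + 10 + 5 + 1 + 1 = 2827 (decimal)
Difference: |4769 - 2827| = 1942
1942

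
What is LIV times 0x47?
Convert LIV (Roman numeral) → 50 + 4 = 54 (decimal)
Convert 0x47 (hexadecimal) → 4×16 + 7 = 71 (decimal)
Compute 54 × 71 = 3834
3834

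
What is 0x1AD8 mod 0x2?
Convert 0x1AD8 (hexadecimal) → 1×4096 + 10×256 + 13×16 + 8 = 6872 (decimal)
Convert 0x2 (hexadecimal) → 2 (decimal)
Compute 6872 mod 2 = 0
0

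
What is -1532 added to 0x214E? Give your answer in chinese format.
Convert 0x214E (hexadecimal) → 2×4096 + 1×256 + 4×16 + 14 = 8526 (decimal)
Compute -1532 + 8526 = 6994
Convert 6994 (decimal) → 6994 = 6×1000 + 9×100 + 9×10 + 4 → 六千九百九十四 (Chinese numeral)
六千九百九十四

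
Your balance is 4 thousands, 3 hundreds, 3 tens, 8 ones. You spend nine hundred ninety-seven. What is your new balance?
Convert 4 thousands, 3 hundreds, 3 tens, 8 ones (place-value notation) → 4×1000 + 3×100 + 3×10 + 8 = 4338 (decimal)
Convert nine hundred ninety-seven (English words) → 9×100 + 97 = 997 (decimal)
Compute 4338 - 997 = 3341
3341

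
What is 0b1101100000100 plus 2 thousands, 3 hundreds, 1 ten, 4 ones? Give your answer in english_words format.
Convert 0b1101100000100 (binary) → 4096 + 2048 + 512 + 256 + 4 = 6916 (decimal)
Convert 2 thousands, 3 hundreds, 1 ten, 4 ones (place-value notation) → 2×1000 + 3×100 + 1×10 + 4 = 2314 (decimal)
Compute 6916 + 2314 = 9230
Convert 9230 (decimal) → 9230 = 9×1000 + 2×100 + 30 → nine thousand two hundred thirty (English words)
nine thousand two hundred thirty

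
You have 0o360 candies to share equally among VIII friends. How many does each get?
Convert 0o360 (octal) → 3×64 + 6×8 = 240 (decimal)
Convert VIII (Roman numeral) → 5 + 1 + 1 + 1 = 8 (decimal)
Compute 240 ÷ 8 = 30
30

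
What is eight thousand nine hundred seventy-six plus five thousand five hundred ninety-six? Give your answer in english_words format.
Convert eight thousand nine hundred seventy-six (English words) → 8×1000 + 9×100 + 76 = 8976 (decimal)
Convert five thousand five hundred ninety-six (English words) → 5×1000 + 5×100 + 96 = 5596 (decimal)
Compute 8976 + 5596 = 14572
Convert 14572 (decimal) → 14572 = 14×1000 + 5×100 + 72 → fourteen thousand five hundred seventy-two (English words)
fourteen thousand five hundred seventy-two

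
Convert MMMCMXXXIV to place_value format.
Convert MMMCMXXXIV (Roman numeral) → 1000 + 1000 + 1000 + 900 + 10 + 10 + 10 + 4 = 3934 (decimal)
Convert 3934 (decimal) → 3934 = 3×1000 + 9×100 + 3×10 + 4 → 3 thousands, 9 hundreds, 3 tens, 4 ones (place-value notation)
3 thousands, 9 hundreds, 3 tens, 4 ones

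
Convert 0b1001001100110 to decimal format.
Convert 0b1001001100110 (binary) → 4096 + 512 + 64 + 32 + 4 + 2 = 4710 (decimal)
4710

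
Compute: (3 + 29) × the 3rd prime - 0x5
Convert the 3rd prime (prime index) → 5 (decimal)
Convert 0x5 (hexadecimal) → 5 (decimal)
Expression in decimal: (3 + 29) × 5 - 5
Parentheses first: 3 + 29 = 32
Multiply: 32 × 5 = 160
Subtract: 160 - 5 = 155
155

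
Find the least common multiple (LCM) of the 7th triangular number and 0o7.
Convert the 7th triangular number (triangular index) → 7×8/2 = 28 (decimal)
Convert 0o7 (octal) → 7 (decimal)
Compute lcm(28, 7) = 28
28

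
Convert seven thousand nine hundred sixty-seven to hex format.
Convert seven thousand nine hundred sixty-seven (English words) → 7×1000 + 9×100 + 67 = 7967 (decimal)
Convert 7967 (decimal) → 7967 = 1×4096 + 15×256 + 1×16 + 15 → 0x1F1F (hexadecimal)
0x1F1F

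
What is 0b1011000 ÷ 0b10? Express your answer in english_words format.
Convert 0b1011000 (binary) → 64 + 16 + 8 = 88 (decimal)
Convert 0b10 (binary) → 2 (decimal)
Compute 88 ÷ 2 = 44
Convert 44 (decimal) → forty-four (English words)
forty-four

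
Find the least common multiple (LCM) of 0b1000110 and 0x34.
Convert 0b1000110 (binary) → 64 + 4 + 2 = 70 (decimal)
Convert 0x34 (hexadecimal) → 3×16 + 4 = 52 (decimal)
Compute lcm(70, 52) = 1820
1820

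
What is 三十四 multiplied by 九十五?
Convert 三十四 (Chinese numeral) → 3×10 + 4 = 34 (decimal)
Convert 九十五 (Chinese numeral) → 9×10 + 5 = 95 (decimal)
Compute 34 × 95 = 3230
3230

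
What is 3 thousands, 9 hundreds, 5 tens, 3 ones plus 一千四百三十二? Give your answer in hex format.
Convert 3 thousands, 9 hundreds, 5 tens, 3 ones (place-value notation) → 3×1000 + 9×100 + 5×10 + 3 = 3953 (decimal)
Convert 一千四百三十二 (Chinese numeral) → 1×1000 + 4×100 + 3×10 + 2 = 1432 (decimal)
Compute 3953 + 1432 = 5385
Convert 5385 (decimal) → 5385 = 1×4096 + 5×256 + 9 → 0x1509 (hexadecimal)
0x1509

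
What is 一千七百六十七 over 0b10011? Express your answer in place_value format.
Convert 一千七百六十七 (Chinese numeral) → 1×1000 + 7×100 + 6×10 + 7 = 1767 (decimal)
Convert 0b10011 (binary) → 16 + 2 + 1 = 19 (decimal)
Compute 1767 ÷ 19 = 93
Convert 93 (decimal) → 93 = 9×10 + 3 → 9 tens, 3 ones (place-value notation)
9 tens, 3 ones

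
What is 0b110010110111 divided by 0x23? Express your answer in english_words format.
Convert 0b110010110111 (binary) → 2048 + 1024 + 128 + 32 + 16 + 4 + 2 + 1 = 3255 (decimal)
Convert 0x23 (hexadecimal) → 2×16 + 3 = 35 (decimal)
Compute 3255 ÷ 35 = 93
Convert 93 (decimal) → ninety-three (English words)
ninety-three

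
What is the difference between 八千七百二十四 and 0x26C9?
Convert 八千七百二十四 (Chinese numeral) → 8×1000 + 7×100 + 2×10 + 4 = 8724 (decimal)
Convert 0x26C9 (hexadecimal) → 2×4096 + 6×256 + 12×16 + 9 = 9929 (decimal)
Difference: |8724 - 9929| = 1205
1205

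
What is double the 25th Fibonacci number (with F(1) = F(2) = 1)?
The 25th Fibonacci number (with F(1) = F(2) = 1) = 75025
Compute 75025 × 2 = 150050
150050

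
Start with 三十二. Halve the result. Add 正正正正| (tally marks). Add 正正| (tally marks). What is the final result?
Convert 三十二 (Chinese numeral) → 3×10 + 2 = 32 (decimal)
Start: 32
32 ÷ 2 = 16
Convert 正正正正| (tally marks) → 5 + 5 + 5 + 5 + 1 = 21 (decimal)
16 + 21 = 37
Convert 正正| (tally marks) → 5 + 5 + 1 = 11 (decimal)
37 + 11 = 48
48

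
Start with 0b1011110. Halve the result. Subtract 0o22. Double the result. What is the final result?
Convert 0b1011110 (binary) → 64 + 16 + 8 + 4 + 2 = 94 (decimal)
Start: 94
94 ÷ 2 = 47
Convert 0o22 (octal) → 2×8 + 2 = 18 (decimal)
47 - 18 = 29
29 × 2 = 58
58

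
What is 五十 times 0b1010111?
Convert 五十 (Chinese numeral) → 5×10 = 50 (decimal)
Convert 0b1010111 (binary) → 64 + 16 + 4 + 2 + 1 = 87 (decimal)
Compute 50 × 87 = 4350
4350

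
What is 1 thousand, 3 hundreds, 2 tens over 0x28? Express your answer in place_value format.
Convert 1 thousand, 3 hundreds, 2 tens (place-value notation) → 1×1000 + 3×100 + 2×10 = 1320 (decimal)
Convert 0x28 (hexadecimal) → 2×16 + 8 = 40 (decimal)
Compute 1320 ÷ 40 = 33
Convert 33 (decimal) → 33 = 3×10 + 3 → 3 tens, 3 ones (place-value notation)
3 tens, 3 ones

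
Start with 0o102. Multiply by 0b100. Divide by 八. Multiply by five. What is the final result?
Convert 0o102 (octal) → 1×64 + 2 = 66 (decimal)
Start: 66
Convert 0b100 (binary) → 4 (decimal)
66 × 4 = 264
Convert 八 (Chinese numeral) → 8 (decimal)
264 ÷ 8 = 33
Convert five (English words) → 5 (decimal)
33 × 5 = 165
165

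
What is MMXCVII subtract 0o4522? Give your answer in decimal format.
Convert MMXCVII (Roman numeral) → 1000 + 1000 + 90 + 5 + 1 + 1 = 2097 (decimal)
Convert 0o4522 (octal) → 4×512 + 5×64 + 2×8 + 2 = 2386 (decimal)
Compute 2097 - 2386 = -289
-289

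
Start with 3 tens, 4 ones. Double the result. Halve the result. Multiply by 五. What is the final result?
Convert 3 tens, 4 ones (place-value notation) → 3×10 + 4 = 34 (decimal)
Start: 34
34 × 2 = 68
68 ÷ 2 = 34
Convert 五 (Chinese numeral) → 5 (decimal)
34 × 5 = 170
170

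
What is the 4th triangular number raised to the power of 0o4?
Convert the 4th triangular number (triangular index) → 4×5/2 = 10 (decimal)
Convert 0o4 (octal) → 4 (decimal)
Compute 10 ^ 4 = 10000
10000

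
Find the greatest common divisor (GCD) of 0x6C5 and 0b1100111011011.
Convert 0x6C5 (hexadecimal) → 6×256 + 12×16 + 5 = 1733 (decimal)
Convert 0b1100111011011 (binary) → 4096 + 2048 + 256 + 128 + 64 + 16 + 8 + 2 + 1 = 6619 (decimal)
Compute gcd(1733, 6619) = 1
1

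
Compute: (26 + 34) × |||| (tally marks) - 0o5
Convert |||| (tally marks) → 4 (decimal)
Convert 0o5 (octal) → 5 (decimal)
Expression in decimal: (26 + 34) × 4 - 5
Parentheses first: 26 + 34 = 60
Multiply: 60 × 4 = 240
Subtract: 240 - 5 = 235
235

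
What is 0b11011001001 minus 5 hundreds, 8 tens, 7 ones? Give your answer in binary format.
Convert 0b11011001001 (binary) → 1024 + 512 + 128 + 64 + 8 + 1 = 1737 (decimal)
Convert 5 hundreds, 8 tens, 7 ones (place-value notation) → 5×100 + 8×10 + 7 = 587 (decimal)
Compute 1737 - 587 = 1150
Convert 1150 (decimal) → 1150 = 1024 + 64 + 32 + 16 + 8 + 4 + 2 → 0b10001111110 (binary)
0b10001111110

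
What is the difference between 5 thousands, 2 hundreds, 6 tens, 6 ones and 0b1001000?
Convert 5 thousands, 2 hundreds, 6 tens, 6 ones (place-value notation) → 5×1000 + 2×100 + 6×10 + 6 = 5266 (decimal)
Convert 0b1001000 (binary) → 64 + 8 = 72 (decimal)
Difference: |5266 - 72| = 5194
5194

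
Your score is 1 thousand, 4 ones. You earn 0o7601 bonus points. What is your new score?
Convert 1 thousand, 4 ones (place-value notation) → 1×1000 + 4 = 1004 (decimal)
Convert 0o7601 (octal) → 7×512 + 6×64 + 1 = 3969 (decimal)
Compute 1004 + 3969 = 4973
4973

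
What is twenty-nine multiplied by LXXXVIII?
Convert twenty-nine (English words) → 29 (decimal)
Convert LXXXVIII (Roman numeral) → 50 + 10 + 10 + 10 + 5 + 1 + 1 + 1 = 88 (decimal)
Compute 29 × 88 = 2552
2552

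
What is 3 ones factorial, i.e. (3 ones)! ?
Convert 3 ones (place-value notation) → 3 (decimal)
Compute 3! = 6
6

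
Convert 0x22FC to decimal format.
Convert 0x22FC (hexadecimal) → 2×4096 + 2×256 + 15×16 + 12 = 8956 (decimal)
8956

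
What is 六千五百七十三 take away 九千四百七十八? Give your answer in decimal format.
Convert 六千五百七十三 (Chinese numeral) → 6×1000 + 5×100 + 7×10 + 3 = 6573 (decimal)
Convert 九千四百七十八 (Chinese numeral) → 9×1000 + 4×100 + 7×10 + 8 = 9478 (decimal)
Compute 6573 - 9478 = -2905
-2905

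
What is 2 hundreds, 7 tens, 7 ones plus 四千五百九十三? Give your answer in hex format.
Convert 2 hundreds, 7 tens, 7 ones (place-value notation) → 2×100 + 7×10 + 7 = 277 (decimal)
Convert 四千五百九十三 (Chinese numeral) → 4×1000 + 5×100 + 9×10 + 3 = 4593 (decimal)
Compute 277 + 4593 = 4870
Convert 4870 (decimal) → 4870 = 1×4096 + 3×256 + 6 → 0x1306 (hexadecimal)
0x1306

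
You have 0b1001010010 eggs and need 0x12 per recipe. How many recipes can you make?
Convert 0b1001010010 (binary) → 512 + 64 + 16 + 2 = 594 (decimal)
Convert 0x12 (hexadecimal) → 1×16 + 2 = 18 (decimal)
Compute 594 ÷ 18 = 33
33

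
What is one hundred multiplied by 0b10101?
Convert one hundred (English words) → 1×100 = 100 (decimal)
Convert 0b10101 (binary) → 16 + 4 + 1 = 21 (decimal)
Compute 100 × 21 = 2100
2100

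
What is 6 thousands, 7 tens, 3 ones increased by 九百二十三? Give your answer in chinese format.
Convert 6 thousands, 7 tens, 3 ones (place-value notation) → 6×1000 + 7×10 + 3 = 6073 (decimal)
Convert 九百二十三 (Chinese numeral) → 9×100 + 2×10 + 3 = 923 (decimal)
Compute 6073 + 923 = 6996
Convert 6996 (decimal) → 6996 = 6×1000 + 9×100 + 9×10 + 6 → 六千九百九十六 (Chinese numeral)
六千九百九十六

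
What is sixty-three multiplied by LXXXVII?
Convert sixty-three (English words) → 63 (decimal)
Convert LXXXVII (Roman numeral) → 50 + 10 + 10 + 10 + 5 + 1 + 1 = 87 (decimal)
Compute 63 × 87 = 5481
5481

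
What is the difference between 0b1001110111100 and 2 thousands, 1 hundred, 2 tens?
Convert 0b1001110111100 (binary) → 4096 + 512 + 256 + 128 + 32 + 16 + 8 + 4 = 5052 (decimal)
Convert 2 thousands, 1 hundred, 2 tens (place-value notation) → 2×1000 + 1×100 + 2×10 = 2120 (decimal)
Difference: |5052 - 2120| = 2932
2932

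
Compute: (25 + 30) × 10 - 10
Parentheses first: 25 + 30 = 55
Multiply: 55 × 10 = 550
Subtract: 550 - 10 = 540
540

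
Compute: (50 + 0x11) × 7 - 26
Convert 0x11 (hexadecimal) → 1×16 + 1 = 17 (decimal)
Expression in decimal: (50 + 17) × 7 - 26
Parentheses first: 50 + 17 = 67
Multiply: 67 × 7 = 469
Subtract: 469 - 26 = 443
443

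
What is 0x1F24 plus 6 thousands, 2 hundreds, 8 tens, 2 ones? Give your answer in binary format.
Convert 0x1F24 (hexadecimal) → 1×4096 + 15×256 + 2×16 + 4 = 7972 (decimal)
Convert 6 thousands, 2 hundreds, 8 tens, 2 ones (place-value notation) → 6×1000 + 2×100 + 8×10 + 2 = 6282 (decimal)
Compute 7972 + 6282 = 14254
Convert 14254 (decimal) → 14254 = 8192 + 4096 + 1024 + 512 + 256 + 128 + 32 + 8 + 4 + 2 → 0b11011110101110 (binary)
0b11011110101110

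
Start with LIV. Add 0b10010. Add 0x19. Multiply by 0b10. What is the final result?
Convert LIV (Roman numeral) → 50 + 4 = 54 (decimal)
Start: 54
Convert 0b10010 (binary) → 16 + 2 = 18 (decimal)
54 + 18 = 72
Convert 0x19 (hexadecimal) → 1×16 + 9 = 25 (decimal)
72 + 25 = 97
Convert 0b10 (binary) → 2 (decimal)
97 × 2 = 194
194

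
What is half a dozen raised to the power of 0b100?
Convert half a dozen (colloquial) → 6 (decimal)
Convert 0b100 (binary) → 4 (decimal)
Compute 6 ^ 4 = 1296
1296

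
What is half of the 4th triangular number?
The 4th triangular number = 4×5/2 = 10
Compute 10 ÷ 2 = 5
5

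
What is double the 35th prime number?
The 35th prime number = 149
Compute 149 × 2 = 298
298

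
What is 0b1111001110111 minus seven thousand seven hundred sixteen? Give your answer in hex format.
Convert 0b1111001110111 (binary) → 4096 + 2048 + 1024 + 512 + 64 + 32 + 16 + 4 + 2 + 1 = 7799 (decimal)
Convert seven thousand seven hundred sixteen (English words) → 7×1000 + 7×100 + 16 = 7716 (decimal)
Compute 7799 - 7716 = 83
Convert 83 (decimal) → 83 = 5×16 + 3 → 0x53 (hexadecimal)
0x53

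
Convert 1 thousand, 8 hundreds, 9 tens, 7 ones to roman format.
Convert 1 thousand, 8 hundreds, 9 tens, 7 ones (place-value notation) → 1×1000 + 8×100 + 9×10 + 7 = 1897 (decimal)
Convert 1897 (decimal) → 1897 = 1000 + 500 + 100 + 100 + 100 + 90 + 5 + 1 + 1 → MDCCCXCVII (Roman numeral)
MDCCCXCVII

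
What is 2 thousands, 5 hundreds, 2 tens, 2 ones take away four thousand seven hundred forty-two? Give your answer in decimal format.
Convert 2 thousands, 5 hundreds, 2 tens, 2 ones (place-value notation) → 2×1000 + 5×100 + 2×10 + 2 = 2522 (decimal)
Convert four thousand seven hundred forty-two (English words) → 4×1000 + 7×100 + 42 = 4742 (decimal)
Compute 2522 - 4742 = -2220
-2220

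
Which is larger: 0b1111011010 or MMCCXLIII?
Convert 0b1111011010 (binary) → 512 + 256 + 128 + 64 + 16 + 8 + 2 = 986 (decimal)
Convert MMCCXLIII (Roman numeral) → 1000 + 1000 + 100 + 100 + 40 + 1 + 1 + 1 = 2243 (decimal)
Compare 986 vs 2243: larger = 2243
2243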